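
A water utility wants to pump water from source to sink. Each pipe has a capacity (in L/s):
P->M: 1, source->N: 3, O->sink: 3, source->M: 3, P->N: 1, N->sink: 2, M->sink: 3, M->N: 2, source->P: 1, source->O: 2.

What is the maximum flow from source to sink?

7

Augment source->M->sink: bottleneck 3. Total 3.
Augment source->O->sink: bottleneck 2. Total 5.
Augment source->N->sink: bottleneck 2. Total 7.
No augmenting path remains in the residual graph.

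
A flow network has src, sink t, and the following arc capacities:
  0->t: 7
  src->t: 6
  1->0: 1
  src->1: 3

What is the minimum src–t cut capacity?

Max flow = 7 (via 2 augmenting paths).
In the residual at optimum, the set reachable from src is {1, src}.
Cut edges: src->t (cap 6), 1->0 (cap 1). Sum = 7.

7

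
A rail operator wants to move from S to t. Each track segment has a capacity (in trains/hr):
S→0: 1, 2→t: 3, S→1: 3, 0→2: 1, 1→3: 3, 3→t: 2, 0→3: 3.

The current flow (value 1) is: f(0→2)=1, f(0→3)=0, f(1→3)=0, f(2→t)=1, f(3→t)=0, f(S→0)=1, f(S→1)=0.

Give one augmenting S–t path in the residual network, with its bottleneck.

Residual along S→1→3→t: S→1: 3, 1→3: 3, 3→t: 2.
Bottleneck = min = 2.

S→1→3→t, bottleneck 2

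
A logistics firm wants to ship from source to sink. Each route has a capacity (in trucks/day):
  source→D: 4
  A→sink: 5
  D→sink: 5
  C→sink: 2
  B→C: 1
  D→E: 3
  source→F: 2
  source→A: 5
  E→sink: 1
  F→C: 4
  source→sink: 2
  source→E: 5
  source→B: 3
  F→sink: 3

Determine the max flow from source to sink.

15

Augment source→sink: bottleneck 2. Total 2.
Augment source→F→sink: bottleneck 2. Total 4.
Augment source→D→sink: bottleneck 4. Total 8.
Augment source→A→sink: bottleneck 5. Total 13.
Augment source→E→sink: bottleneck 1. Total 14.
Augment source→B→C→sink: bottleneck 1. Total 15.
No augmenting path remains in the residual graph.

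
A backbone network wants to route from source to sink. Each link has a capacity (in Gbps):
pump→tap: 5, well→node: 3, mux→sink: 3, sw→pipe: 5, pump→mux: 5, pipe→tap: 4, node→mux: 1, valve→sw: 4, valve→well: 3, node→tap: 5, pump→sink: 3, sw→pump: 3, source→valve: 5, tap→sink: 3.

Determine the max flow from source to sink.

Augment source→valve→sw→pump→sink: bottleneck 3. Total 3.
Augment source→valve→sw→pipe→tap→sink: bottleneck 1. Total 4.
Augment source→valve→well→node→mux→sink: bottleneck 1. Total 5.
No augmenting path remains in the residual graph.

5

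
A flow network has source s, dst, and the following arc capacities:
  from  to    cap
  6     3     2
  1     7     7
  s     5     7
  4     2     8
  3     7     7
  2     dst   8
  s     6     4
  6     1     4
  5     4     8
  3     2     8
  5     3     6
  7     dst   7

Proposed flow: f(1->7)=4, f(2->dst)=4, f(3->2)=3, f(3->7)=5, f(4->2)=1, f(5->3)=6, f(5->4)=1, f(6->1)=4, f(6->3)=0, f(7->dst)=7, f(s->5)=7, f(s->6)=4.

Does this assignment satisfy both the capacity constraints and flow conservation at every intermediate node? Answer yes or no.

Conservation fails at 3: inflow 6 ≠ outflow 8.

No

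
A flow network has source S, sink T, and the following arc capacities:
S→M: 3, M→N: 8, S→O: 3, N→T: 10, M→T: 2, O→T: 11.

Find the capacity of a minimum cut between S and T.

6

Max flow = 6 (via 3 augmenting paths).
In the residual at optimum, the set reachable from S is {S}.
Cut edges: S→O (cap 3), S→M (cap 3). Sum = 6.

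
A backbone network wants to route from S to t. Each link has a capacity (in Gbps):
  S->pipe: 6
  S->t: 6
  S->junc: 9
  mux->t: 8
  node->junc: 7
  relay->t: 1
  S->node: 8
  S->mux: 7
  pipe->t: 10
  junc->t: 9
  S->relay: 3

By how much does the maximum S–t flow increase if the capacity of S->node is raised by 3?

Original max flow = 29.
Edge S->node does not cross the min cut (source side {S, junc, node, relay}), so extra capacity there cannot help.
New max flow = 29. Increase = 0.

0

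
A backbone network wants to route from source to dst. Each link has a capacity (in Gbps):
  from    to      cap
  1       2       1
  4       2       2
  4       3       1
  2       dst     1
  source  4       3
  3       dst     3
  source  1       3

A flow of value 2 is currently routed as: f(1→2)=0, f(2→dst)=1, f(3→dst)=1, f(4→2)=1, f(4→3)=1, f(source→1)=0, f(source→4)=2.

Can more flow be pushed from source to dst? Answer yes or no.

No

Residual reachable from source: {1, 2, 4, source}; dst is not reachable.
Saturated cut: 4→3, 2→dst with total capacity 2 = current flow value. Flow is maximum.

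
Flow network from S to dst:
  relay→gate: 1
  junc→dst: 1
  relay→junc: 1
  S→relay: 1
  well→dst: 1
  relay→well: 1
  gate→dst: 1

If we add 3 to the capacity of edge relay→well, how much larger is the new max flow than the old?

Original max flow = 1.
Edge relay→well does not cross the min cut (source side {S}), so extra capacity there cannot help.
New max flow = 1. Increase = 0.

0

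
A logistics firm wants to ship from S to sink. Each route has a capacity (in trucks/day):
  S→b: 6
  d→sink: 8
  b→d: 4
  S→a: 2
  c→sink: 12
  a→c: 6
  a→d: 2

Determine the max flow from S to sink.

Augment S→a→c→sink: bottleneck 2. Total 2.
Augment S→b→d→sink: bottleneck 4. Total 6.
No augmenting path remains in the residual graph.

6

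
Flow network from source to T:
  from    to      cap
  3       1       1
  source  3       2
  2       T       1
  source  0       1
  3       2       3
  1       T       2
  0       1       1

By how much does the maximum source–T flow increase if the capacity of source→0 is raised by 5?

Original max flow = 3.
Even with extra capacity on source→0, another cut of capacity 3 remains binding.
New max flow = 3. Increase = 0.

0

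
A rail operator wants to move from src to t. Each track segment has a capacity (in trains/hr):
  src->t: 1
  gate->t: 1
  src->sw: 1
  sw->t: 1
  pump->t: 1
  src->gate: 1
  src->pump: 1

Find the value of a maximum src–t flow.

Augment src->t: bottleneck 1. Total 1.
Augment src->gate->t: bottleneck 1. Total 2.
Augment src->pump->t: bottleneck 1. Total 3.
Augment src->sw->t: bottleneck 1. Total 4.
No augmenting path remains in the residual graph.

4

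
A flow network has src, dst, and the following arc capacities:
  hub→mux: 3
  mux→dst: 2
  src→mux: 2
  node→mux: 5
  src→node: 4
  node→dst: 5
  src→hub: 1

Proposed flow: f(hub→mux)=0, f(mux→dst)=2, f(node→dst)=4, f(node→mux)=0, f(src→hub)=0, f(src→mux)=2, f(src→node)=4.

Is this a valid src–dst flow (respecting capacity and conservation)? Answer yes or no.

Every edge has 0 ≤ f(e) ≤ cap(e).
At each intermediate node, inflow equals outflow.

Yes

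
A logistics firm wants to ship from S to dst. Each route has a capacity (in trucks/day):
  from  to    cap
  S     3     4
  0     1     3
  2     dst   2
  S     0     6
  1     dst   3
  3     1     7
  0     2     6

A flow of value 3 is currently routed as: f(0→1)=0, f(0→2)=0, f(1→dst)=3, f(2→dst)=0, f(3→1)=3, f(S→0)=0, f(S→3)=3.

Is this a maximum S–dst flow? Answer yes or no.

No

Residual path S→0→2→dst has bottleneck 2 > 0.
Pushing 2 along it raises the flow to 5, so the given flow is not maximum.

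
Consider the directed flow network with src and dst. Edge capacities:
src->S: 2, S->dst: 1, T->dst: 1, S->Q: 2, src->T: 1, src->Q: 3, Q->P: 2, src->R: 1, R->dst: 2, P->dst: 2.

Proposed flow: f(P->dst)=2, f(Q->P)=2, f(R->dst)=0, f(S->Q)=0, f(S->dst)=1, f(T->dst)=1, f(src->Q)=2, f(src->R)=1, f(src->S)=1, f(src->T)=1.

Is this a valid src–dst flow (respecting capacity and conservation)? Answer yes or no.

No

Conservation fails at R: inflow 1 ≠ outflow 0.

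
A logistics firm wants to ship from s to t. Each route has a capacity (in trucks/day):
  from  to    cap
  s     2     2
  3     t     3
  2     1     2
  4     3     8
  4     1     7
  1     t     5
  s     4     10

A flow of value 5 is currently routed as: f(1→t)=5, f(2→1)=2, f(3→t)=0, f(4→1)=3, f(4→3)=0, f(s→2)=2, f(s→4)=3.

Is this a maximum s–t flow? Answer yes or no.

Residual path s→4→3→t has bottleneck 3 > 0.
Pushing 3 along it raises the flow to 8, so the given flow is not maximum.

No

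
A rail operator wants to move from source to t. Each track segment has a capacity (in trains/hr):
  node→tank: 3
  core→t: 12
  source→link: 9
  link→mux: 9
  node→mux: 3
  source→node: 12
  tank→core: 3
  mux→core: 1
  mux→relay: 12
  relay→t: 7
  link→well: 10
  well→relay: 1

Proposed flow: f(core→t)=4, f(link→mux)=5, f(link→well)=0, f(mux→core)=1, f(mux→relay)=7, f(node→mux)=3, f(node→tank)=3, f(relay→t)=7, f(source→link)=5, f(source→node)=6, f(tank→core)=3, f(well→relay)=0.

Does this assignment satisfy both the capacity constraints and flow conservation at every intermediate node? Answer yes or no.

Every edge has 0 ≤ f(e) ≤ cap(e).
At each intermediate node, inflow equals outflow.

Yes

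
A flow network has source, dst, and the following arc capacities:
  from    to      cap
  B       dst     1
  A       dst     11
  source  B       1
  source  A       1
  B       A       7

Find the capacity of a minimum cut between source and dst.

Max flow = 2 (via 2 augmenting paths).
In the residual at optimum, the set reachable from source is {source}.
Cut edges: source->B (cap 1), source->A (cap 1). Sum = 2.

2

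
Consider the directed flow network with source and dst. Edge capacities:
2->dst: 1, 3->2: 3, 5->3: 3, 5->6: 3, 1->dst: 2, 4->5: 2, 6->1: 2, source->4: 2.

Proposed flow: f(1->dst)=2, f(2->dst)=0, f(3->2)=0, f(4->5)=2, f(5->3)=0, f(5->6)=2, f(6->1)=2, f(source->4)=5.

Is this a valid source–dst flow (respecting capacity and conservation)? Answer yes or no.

Capacity violated on source->4: flow 5 > capacity 2.

No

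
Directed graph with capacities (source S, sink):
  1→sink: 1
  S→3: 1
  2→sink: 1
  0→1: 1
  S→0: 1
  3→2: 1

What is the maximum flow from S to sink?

2

Augment S→0→1→sink: bottleneck 1. Total 1.
Augment S→3→2→sink: bottleneck 1. Total 2.
No augmenting path remains in the residual graph.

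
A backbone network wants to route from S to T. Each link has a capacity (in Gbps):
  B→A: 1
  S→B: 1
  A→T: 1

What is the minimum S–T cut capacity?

1

Max flow = 1 (via 1 augmenting path).
In the residual at optimum, the set reachable from S is {S}.
Cut edges: S→B (cap 1). Sum = 1.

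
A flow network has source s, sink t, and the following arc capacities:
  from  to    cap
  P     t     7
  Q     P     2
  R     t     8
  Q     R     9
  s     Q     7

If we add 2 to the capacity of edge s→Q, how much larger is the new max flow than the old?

2

Original max flow = 7.
After raising cap(s→Q), augmenting paths through that edge carry 2 more units.
New max flow = 9. Increase = 2.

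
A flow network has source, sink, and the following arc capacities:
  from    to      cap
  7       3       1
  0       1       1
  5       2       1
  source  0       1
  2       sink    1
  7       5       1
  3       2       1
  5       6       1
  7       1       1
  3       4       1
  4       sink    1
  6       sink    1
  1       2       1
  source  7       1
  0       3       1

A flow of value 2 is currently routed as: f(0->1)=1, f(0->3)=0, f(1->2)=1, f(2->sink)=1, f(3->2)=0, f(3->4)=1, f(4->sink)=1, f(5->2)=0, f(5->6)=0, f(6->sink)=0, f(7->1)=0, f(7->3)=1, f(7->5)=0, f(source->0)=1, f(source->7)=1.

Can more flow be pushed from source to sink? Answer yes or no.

No

Residual reachable from source: {source}; sink is not reachable.
Saturated cut: source->7, source->0 with total capacity 2 = current flow value. Flow is maximum.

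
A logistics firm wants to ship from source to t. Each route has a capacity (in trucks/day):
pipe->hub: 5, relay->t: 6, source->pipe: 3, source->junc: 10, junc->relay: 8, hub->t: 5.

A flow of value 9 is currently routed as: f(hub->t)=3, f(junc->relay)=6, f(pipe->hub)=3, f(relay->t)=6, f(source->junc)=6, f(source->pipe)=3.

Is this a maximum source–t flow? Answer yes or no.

Yes

Residual reachable from source: {junc, relay, source}; t is not reachable.
Saturated cut: source->pipe, relay->t with total capacity 9 = current flow value. Flow is maximum.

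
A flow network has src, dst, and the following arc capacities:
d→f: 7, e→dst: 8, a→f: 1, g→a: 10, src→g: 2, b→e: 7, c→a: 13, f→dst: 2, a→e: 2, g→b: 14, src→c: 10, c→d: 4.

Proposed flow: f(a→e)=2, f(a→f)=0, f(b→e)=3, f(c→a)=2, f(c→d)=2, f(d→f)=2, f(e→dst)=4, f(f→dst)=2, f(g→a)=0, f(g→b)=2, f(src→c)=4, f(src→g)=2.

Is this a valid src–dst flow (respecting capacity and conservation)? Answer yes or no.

Conservation fails at b: inflow 2 ≠ outflow 3.

No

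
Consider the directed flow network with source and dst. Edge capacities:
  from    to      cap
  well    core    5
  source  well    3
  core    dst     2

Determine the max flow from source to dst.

Augment source→well→core→dst: bottleneck 2. Total 2.
No augmenting path remains in the residual graph.

2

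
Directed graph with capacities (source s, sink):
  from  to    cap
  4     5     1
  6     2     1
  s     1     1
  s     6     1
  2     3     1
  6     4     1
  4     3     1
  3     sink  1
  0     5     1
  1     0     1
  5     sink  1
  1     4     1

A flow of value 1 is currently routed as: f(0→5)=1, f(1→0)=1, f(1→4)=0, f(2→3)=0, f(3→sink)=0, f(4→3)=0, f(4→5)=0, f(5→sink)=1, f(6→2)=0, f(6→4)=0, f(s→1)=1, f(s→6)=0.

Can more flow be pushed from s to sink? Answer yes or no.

Residual path s→6→4→3→sink has bottleneck 1 > 0.
Pushing 1 along it raises the flow to 2, so the given flow is not maximum.

Yes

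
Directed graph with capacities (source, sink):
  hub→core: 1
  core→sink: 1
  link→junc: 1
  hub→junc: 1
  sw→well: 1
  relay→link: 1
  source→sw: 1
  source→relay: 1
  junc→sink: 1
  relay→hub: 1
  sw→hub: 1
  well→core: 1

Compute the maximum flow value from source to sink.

2

Augment source→sw→well→core→sink: bottleneck 1. Total 1.
Augment source→relay→hub→junc→sink: bottleneck 1. Total 2.
No augmenting path remains in the residual graph.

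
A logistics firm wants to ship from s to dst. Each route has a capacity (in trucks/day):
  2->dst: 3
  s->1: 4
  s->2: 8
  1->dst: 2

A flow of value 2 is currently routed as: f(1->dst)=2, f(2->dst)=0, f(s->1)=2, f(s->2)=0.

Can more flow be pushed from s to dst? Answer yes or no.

Residual path s->2->dst has bottleneck 3 > 0.
Pushing 3 along it raises the flow to 5, so the given flow is not maximum.

Yes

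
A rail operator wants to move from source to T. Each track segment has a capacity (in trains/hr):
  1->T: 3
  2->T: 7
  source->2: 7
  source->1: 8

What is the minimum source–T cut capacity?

10

Max flow = 10 (via 2 augmenting paths).
In the residual at optimum, the set reachable from source is {1, source}.
Cut edges: source->2 (cap 7), 1->T (cap 3). Sum = 10.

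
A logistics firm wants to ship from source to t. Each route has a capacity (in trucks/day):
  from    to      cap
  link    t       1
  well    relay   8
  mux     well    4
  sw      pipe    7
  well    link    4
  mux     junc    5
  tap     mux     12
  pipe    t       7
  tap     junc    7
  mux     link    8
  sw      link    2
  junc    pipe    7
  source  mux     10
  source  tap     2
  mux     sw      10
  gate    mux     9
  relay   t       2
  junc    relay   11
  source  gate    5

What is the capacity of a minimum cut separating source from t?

Max flow = 10 (via 3 augmenting paths).
In the residual at optimum, the set reachable from source is {gate, junc, link, mux, pipe, relay, source, sw, tap, well}.
Cut edges: link→t (cap 1), pipe→t (cap 7), relay→t (cap 2). Sum = 10.

10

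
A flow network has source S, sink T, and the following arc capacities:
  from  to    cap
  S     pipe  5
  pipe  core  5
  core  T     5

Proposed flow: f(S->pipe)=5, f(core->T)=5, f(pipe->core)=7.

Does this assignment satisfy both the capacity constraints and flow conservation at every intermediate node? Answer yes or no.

No

Capacity violated on pipe->core: flow 7 > capacity 5.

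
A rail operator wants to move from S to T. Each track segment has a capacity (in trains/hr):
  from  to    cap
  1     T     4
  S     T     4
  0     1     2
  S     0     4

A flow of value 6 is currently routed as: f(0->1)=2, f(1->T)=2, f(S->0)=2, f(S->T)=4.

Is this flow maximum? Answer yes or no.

Yes

Residual reachable from S: {0, S}; T is not reachable.
Saturated cut: S->T, 0->1 with total capacity 6 = current flow value. Flow is maximum.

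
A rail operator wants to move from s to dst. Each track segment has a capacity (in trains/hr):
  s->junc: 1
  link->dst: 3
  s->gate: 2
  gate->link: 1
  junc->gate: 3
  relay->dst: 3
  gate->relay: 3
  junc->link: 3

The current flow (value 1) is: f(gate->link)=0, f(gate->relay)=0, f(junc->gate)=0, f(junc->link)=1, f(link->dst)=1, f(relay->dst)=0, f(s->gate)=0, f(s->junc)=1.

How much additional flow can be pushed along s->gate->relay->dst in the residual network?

2

Residual capacities along the path: s->gate: 2, gate->relay: 3, relay->dst: 3.
Minimum is 2.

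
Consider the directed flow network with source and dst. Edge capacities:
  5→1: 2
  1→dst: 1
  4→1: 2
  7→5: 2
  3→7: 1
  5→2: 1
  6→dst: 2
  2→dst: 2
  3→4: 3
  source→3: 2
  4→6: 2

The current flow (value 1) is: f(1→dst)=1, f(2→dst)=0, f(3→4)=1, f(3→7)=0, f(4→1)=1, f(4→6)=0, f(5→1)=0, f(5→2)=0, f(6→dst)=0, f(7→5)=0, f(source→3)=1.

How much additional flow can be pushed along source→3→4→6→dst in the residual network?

Residual capacities along the path: source→3: 1, 3→4: 2, 4→6: 2, 6→dst: 2.
Minimum is 1.

1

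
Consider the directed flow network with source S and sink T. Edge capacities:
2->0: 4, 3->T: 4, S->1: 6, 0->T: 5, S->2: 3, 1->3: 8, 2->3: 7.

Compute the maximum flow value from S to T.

Augment S->1->3->T: bottleneck 4. Total 4.
Augment S->2->0->T: bottleneck 3. Total 7.
No augmenting path remains in the residual graph.

7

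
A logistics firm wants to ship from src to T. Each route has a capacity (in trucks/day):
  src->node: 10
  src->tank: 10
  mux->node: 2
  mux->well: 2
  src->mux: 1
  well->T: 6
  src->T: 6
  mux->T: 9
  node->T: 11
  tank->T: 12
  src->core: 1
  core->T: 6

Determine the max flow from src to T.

28

Augment src->T: bottleneck 6. Total 6.
Augment src->mux->T: bottleneck 1. Total 7.
Augment src->tank->T: bottleneck 10. Total 17.
Augment src->node->T: bottleneck 10. Total 27.
Augment src->core->T: bottleneck 1. Total 28.
No augmenting path remains in the residual graph.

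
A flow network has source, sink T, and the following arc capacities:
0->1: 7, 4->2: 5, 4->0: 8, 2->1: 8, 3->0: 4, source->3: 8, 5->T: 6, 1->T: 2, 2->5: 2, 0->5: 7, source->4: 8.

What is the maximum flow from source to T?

8

Augment source->4->2->5->T: bottleneck 2. Total 2.
Augment source->4->2->1->T: bottleneck 2. Total 4.
Augment source->4->0->5->T: bottleneck 4. Total 8.
No augmenting path remains in the residual graph.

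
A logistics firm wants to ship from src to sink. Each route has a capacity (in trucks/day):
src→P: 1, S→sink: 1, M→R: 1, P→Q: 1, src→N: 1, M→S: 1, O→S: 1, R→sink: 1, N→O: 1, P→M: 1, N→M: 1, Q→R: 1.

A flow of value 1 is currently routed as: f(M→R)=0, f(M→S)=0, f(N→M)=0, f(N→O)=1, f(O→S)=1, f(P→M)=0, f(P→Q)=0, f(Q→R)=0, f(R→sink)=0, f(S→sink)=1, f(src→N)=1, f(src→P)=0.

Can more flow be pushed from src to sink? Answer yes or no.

Yes

Residual path src→P→M→R→sink has bottleneck 1 > 0.
Pushing 1 along it raises the flow to 2, so the given flow is not maximum.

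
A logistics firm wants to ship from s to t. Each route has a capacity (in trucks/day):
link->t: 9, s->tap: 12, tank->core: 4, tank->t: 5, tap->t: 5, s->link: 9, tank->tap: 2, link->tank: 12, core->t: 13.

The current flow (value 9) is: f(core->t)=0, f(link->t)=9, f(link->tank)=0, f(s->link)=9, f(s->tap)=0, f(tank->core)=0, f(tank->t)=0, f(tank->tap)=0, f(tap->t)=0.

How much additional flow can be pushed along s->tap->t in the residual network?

Residual capacities along the path: s->tap: 12, tap->t: 5.
Minimum is 5.

5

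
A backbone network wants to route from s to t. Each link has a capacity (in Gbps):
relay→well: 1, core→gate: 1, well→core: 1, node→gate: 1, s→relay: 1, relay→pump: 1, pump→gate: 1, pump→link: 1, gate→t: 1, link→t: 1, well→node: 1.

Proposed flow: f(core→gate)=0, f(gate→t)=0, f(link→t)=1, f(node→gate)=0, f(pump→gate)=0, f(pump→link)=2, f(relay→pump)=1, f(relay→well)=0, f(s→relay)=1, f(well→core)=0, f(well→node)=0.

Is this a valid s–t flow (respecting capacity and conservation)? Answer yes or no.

Capacity violated on pump→link: flow 2 > capacity 1.

No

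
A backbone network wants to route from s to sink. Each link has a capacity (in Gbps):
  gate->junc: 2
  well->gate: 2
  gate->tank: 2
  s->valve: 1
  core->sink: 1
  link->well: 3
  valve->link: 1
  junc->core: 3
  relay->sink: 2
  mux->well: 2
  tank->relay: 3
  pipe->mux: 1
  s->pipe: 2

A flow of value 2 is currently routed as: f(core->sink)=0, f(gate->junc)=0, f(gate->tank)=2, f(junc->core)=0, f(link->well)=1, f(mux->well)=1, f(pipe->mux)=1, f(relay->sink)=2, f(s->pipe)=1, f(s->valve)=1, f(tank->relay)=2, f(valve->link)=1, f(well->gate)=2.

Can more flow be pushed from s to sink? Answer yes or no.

Residual reachable from s: {pipe, s}; sink is not reachable.
Saturated cut: pipe->mux, s->valve with total capacity 2 = current flow value. Flow is maximum.

No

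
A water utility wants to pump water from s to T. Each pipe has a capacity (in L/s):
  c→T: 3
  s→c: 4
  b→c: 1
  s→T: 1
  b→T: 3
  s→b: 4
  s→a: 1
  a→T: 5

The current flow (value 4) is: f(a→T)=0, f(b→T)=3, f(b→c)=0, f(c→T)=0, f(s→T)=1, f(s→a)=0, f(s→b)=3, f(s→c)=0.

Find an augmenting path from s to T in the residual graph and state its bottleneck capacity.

s→a→T, bottleneck 1

Residual along s→a→T: s→a: 1, a→T: 5.
Bottleneck = min = 1.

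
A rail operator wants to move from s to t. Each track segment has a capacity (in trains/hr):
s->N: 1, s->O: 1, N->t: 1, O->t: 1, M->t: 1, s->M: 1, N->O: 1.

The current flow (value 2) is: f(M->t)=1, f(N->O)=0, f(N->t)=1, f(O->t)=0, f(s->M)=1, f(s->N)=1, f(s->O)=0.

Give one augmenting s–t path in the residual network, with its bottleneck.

s->O->t, bottleneck 1

Residual along s->O->t: s->O: 1, O->t: 1.
Bottleneck = min = 1.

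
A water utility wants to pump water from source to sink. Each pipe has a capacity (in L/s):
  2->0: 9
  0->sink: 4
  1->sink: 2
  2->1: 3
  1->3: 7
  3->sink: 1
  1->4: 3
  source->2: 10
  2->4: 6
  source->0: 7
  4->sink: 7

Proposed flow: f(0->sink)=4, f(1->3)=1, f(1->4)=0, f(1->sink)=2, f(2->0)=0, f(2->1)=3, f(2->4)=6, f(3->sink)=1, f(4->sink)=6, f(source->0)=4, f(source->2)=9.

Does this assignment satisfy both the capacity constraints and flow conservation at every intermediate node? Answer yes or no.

Every edge has 0 ≤ f(e) ≤ cap(e).
At each intermediate node, inflow equals outflow.

Yes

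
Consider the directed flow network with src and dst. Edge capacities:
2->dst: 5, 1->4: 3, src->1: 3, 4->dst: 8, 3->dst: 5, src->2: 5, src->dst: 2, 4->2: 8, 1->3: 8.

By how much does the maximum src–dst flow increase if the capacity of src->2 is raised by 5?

0

Original max flow = 10.
Even with extra capacity on src->2, another cut of capacity 10 remains binding.
New max flow = 10. Increase = 0.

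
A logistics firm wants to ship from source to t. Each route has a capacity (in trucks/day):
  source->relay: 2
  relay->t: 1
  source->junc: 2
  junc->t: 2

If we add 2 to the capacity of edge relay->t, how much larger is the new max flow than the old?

1

Original max flow = 3.
After raising cap(relay->t), augmenting paths through that edge carry 1 more unit.
New max flow = 4. Increase = 1.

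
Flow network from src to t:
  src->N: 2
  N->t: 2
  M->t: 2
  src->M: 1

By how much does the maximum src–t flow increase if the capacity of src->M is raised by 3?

1

Original max flow = 3.
After raising cap(src->M), augmenting paths through that edge carry 1 more unit.
New max flow = 4. Increase = 1.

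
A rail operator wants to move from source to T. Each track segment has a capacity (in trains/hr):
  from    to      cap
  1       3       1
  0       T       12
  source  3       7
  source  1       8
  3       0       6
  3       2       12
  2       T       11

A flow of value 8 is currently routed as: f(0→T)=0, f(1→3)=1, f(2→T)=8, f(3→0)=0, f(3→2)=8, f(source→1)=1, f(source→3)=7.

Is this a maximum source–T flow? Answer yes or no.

Residual reachable from source: {1, source}; T is not reachable.
Saturated cut: source→3, 1→3 with total capacity 8 = current flow value. Flow is maximum.

Yes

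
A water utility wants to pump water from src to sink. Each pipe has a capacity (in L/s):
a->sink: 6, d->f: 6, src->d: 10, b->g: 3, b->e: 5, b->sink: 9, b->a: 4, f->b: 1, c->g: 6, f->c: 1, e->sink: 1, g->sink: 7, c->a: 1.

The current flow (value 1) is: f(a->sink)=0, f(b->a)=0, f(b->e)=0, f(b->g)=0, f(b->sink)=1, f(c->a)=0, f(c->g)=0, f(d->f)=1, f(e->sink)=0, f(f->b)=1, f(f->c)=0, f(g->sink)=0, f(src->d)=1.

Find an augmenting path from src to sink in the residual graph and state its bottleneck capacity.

Residual along src->d->f->c->g->sink: src->d: 9, d->f: 5, f->c: 1, c->g: 6, g->sink: 7.
Bottleneck = min = 1.

src->d->f->c->g->sink, bottleneck 1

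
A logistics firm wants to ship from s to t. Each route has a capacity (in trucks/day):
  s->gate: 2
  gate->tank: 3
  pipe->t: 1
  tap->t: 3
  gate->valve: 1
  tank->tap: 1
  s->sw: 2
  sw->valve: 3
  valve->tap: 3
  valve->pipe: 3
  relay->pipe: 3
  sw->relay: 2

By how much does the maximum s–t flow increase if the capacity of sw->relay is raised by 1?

Original max flow = 4.
Edge sw->relay does not cross the min cut (source side {s}), so extra capacity there cannot help.
New max flow = 4. Increase = 0.

0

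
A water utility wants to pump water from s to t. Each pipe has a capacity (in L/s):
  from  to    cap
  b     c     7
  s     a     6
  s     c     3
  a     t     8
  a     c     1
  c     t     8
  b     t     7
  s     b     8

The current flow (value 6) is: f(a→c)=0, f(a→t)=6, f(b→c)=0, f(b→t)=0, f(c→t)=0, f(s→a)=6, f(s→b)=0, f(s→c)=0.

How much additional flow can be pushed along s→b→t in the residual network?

7

Residual capacities along the path: s→b: 8, b→t: 7.
Minimum is 7.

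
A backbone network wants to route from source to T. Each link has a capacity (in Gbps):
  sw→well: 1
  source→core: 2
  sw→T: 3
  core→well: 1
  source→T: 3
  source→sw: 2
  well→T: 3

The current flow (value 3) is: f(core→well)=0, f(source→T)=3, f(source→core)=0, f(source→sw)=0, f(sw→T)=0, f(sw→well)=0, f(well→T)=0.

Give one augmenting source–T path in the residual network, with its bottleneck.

source→sw→T, bottleneck 2

Residual along source→sw→T: source→sw: 2, sw→T: 3.
Bottleneck = min = 2.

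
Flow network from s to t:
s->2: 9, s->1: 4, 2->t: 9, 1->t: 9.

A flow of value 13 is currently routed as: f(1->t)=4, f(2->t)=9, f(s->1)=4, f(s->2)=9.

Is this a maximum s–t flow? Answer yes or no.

Yes

Residual reachable from s: {s}; t is not reachable.
Saturated cut: s->1, s->2 with total capacity 13 = current flow value. Flow is maximum.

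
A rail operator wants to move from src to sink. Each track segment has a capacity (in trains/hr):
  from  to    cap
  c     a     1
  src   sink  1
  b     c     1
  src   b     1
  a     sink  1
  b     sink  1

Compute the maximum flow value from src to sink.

Augment src→sink: bottleneck 1. Total 1.
Augment src→b→sink: bottleneck 1. Total 2.
No augmenting path remains in the residual graph.

2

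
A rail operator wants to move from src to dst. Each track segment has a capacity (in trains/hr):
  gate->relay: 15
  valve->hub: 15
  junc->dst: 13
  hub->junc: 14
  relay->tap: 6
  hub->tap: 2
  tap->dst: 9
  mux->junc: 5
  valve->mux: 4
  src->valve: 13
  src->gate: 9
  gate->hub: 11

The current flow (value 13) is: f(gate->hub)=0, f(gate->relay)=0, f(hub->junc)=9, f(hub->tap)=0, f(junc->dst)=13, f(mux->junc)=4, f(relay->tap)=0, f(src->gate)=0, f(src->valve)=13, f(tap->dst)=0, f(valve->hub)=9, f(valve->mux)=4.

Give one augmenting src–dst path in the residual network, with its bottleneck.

src->gate->hub->tap->dst, bottleneck 2

Residual along src->gate->hub->tap->dst: src->gate: 9, gate->hub: 11, hub->tap: 2, tap->dst: 9.
Bottleneck = min = 2.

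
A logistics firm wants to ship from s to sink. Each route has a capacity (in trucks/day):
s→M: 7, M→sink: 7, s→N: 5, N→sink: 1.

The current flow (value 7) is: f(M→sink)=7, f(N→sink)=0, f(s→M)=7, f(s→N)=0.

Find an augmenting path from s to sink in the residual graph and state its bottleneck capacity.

Residual along s→N→sink: s→N: 5, N→sink: 1.
Bottleneck = min = 1.

s→N→sink, bottleneck 1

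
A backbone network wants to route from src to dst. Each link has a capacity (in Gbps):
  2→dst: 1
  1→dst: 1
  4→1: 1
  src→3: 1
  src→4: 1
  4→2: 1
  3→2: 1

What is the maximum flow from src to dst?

2

Augment src→3→2→dst: bottleneck 1. Total 1.
Augment src→4→1→dst: bottleneck 1. Total 2.
No augmenting path remains in the residual graph.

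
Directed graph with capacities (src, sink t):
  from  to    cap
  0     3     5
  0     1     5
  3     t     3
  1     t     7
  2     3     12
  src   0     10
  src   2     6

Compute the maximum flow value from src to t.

8

Augment src→0→1→t: bottleneck 5. Total 5.
Augment src→0→3→t: bottleneck 3. Total 8.
No augmenting path remains in the residual graph.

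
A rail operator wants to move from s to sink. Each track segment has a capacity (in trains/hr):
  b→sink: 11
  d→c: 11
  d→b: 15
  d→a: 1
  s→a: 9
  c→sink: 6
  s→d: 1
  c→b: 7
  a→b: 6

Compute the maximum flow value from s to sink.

Augment s→d→c→sink: bottleneck 1. Total 1.
Augment s→a→b→sink: bottleneck 6. Total 7.
No augmenting path remains in the residual graph.

7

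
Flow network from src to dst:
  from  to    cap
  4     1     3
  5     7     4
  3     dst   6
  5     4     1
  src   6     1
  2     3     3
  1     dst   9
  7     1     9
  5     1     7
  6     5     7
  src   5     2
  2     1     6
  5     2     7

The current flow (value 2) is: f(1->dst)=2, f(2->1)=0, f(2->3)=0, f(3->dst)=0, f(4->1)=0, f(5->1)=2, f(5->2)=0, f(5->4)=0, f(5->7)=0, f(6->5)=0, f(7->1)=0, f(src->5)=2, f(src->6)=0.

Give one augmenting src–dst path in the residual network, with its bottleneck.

src->6->5->1->dst, bottleneck 1

Residual along src->6->5->1->dst: src->6: 1, 6->5: 7, 5->1: 5, 1->dst: 7.
Bottleneck = min = 1.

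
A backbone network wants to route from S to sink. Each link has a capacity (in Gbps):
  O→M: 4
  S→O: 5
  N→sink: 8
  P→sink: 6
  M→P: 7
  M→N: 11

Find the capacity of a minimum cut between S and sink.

Max flow = 4 (via 1 augmenting path).
In the residual at optimum, the set reachable from S is {O, S}.
Cut edges: O→M (cap 4). Sum = 4.

4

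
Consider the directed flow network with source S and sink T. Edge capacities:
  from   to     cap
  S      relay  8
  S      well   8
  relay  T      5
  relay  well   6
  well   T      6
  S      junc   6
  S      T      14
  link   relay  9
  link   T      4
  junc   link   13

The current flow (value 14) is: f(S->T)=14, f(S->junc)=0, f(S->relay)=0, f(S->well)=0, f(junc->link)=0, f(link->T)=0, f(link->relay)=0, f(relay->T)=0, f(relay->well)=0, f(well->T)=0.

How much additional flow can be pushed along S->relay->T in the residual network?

Residual capacities along the path: S->relay: 8, relay->T: 5.
Minimum is 5.

5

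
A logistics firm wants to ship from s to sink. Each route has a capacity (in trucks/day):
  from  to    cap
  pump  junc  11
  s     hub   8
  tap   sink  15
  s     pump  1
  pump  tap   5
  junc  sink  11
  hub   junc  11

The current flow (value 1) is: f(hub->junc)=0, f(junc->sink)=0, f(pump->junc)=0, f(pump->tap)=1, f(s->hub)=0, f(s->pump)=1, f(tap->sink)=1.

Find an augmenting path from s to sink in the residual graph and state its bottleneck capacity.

Residual along s->hub->junc->sink: s->hub: 8, hub->junc: 11, junc->sink: 11.
Bottleneck = min = 8.

s->hub->junc->sink, bottleneck 8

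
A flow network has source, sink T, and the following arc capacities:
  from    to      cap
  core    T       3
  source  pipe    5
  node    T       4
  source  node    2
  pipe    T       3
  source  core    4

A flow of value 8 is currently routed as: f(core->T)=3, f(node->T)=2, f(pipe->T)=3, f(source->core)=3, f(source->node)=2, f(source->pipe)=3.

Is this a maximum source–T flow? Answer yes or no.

Yes

Residual reachable from source: {core, pipe, source}; T is not reachable.
Saturated cut: source->node, pipe->T, core->T with total capacity 8 = current flow value. Flow is maximum.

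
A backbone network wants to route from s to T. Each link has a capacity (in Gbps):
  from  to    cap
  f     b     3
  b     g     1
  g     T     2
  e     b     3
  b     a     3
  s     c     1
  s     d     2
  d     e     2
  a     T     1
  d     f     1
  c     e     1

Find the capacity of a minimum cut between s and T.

Max flow = 2 (via 2 augmenting paths).
In the residual at optimum, the set reachable from s is {a, b, c, d, e, f, s}.
Cut edges: b->g (cap 1), a->T (cap 1). Sum = 2.

2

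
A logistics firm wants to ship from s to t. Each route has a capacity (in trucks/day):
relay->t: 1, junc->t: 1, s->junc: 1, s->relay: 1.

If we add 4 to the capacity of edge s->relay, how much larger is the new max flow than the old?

Original max flow = 2.
Even with extra capacity on s->relay, another cut of capacity 2 remains binding.
New max flow = 2. Increase = 0.

0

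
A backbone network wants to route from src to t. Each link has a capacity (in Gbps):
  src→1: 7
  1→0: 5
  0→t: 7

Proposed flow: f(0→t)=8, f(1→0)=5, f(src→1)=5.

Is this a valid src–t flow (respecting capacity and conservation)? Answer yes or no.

Capacity violated on 0→t: flow 8 > capacity 7.

No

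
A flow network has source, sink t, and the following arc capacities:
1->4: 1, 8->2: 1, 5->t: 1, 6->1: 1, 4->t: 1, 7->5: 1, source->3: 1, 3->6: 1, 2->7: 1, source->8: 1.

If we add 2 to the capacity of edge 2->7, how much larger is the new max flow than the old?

0

Original max flow = 2.
Edge 2->7 does not cross the min cut (source side {source}), so extra capacity there cannot help.
New max flow = 2. Increase = 0.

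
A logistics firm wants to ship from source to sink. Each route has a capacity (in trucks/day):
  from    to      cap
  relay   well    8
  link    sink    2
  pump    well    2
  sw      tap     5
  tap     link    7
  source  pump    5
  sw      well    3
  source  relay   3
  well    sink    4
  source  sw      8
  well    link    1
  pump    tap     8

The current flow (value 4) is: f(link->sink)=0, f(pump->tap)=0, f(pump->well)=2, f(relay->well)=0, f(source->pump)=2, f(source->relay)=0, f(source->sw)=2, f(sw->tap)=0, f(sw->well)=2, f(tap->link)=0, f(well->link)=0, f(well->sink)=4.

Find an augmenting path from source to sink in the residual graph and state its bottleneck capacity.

source->pump->tap->link->sink, bottleneck 2

Residual along source->pump->tap->link->sink: source->pump: 3, pump->tap: 8, tap->link: 7, link->sink: 2.
Bottleneck = min = 2.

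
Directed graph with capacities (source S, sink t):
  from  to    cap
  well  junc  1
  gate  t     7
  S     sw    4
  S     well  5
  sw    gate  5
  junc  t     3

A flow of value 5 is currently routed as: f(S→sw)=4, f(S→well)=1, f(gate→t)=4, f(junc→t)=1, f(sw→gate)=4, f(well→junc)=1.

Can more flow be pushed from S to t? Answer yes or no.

Residual reachable from S: {S, well}; t is not reachable.
Saturated cut: well→junc, S→sw with total capacity 5 = current flow value. Flow is maximum.

No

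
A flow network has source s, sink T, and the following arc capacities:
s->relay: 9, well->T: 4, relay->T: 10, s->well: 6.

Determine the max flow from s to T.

13

Augment s->well->T: bottleneck 4. Total 4.
Augment s->relay->T: bottleneck 9. Total 13.
No augmenting path remains in the residual graph.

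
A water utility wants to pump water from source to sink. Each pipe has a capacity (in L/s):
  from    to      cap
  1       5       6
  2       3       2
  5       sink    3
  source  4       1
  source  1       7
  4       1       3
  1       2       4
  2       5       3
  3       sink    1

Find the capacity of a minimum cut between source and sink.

Max flow = 4 (via 2 augmenting paths).
In the residual at optimum, the set reachable from source is {1, 2, 3, 4, 5, source}.
Cut edges: 5→sink (cap 3), 3→sink (cap 1). Sum = 4.

4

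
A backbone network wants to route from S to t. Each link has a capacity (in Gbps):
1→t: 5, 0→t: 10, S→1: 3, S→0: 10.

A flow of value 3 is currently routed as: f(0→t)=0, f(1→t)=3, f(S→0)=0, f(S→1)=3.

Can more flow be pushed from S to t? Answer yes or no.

Yes

Residual path S→0→t has bottleneck 10 > 0.
Pushing 10 along it raises the flow to 13, so the given flow is not maximum.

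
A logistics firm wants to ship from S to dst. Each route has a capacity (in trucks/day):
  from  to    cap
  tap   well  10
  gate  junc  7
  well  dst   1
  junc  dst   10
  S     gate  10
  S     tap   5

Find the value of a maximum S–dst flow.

8

Augment S->gate->junc->dst: bottleneck 7. Total 7.
Augment S->tap->well->dst: bottleneck 1. Total 8.
No augmenting path remains in the residual graph.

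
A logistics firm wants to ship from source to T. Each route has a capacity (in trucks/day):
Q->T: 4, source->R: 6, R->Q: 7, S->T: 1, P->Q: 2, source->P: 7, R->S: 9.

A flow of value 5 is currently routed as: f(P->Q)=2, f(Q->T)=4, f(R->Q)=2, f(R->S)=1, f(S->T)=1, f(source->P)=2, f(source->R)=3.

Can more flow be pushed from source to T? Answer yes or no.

Residual reachable from source: {P, Q, R, S, source}; T is not reachable.
Saturated cut: Q->T, S->T with total capacity 5 = current flow value. Flow is maximum.

No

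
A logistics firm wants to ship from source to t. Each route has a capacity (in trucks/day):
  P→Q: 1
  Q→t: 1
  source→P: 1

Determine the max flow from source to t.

Augment source→P→Q→t: bottleneck 1. Total 1.
No augmenting path remains in the residual graph.

1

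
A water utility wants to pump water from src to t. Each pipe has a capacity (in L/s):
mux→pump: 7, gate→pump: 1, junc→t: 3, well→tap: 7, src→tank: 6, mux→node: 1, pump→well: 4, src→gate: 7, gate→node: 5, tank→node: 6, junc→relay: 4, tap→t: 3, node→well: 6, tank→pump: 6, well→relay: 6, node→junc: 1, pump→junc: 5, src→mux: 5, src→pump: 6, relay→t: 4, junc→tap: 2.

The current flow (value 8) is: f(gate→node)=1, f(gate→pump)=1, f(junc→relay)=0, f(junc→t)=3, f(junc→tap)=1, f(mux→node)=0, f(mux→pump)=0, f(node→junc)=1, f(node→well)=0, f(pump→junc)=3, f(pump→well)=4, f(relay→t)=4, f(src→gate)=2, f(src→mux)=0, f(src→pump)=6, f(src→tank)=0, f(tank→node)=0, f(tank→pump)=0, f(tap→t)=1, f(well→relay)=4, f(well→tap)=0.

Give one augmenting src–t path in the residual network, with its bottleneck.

src→gate→node→well→tap→t, bottleneck 2

Residual along src→gate→node→well→tap→t: src→gate: 5, gate→node: 4, node→well: 6, well→tap: 7, tap→t: 2.
Bottleneck = min = 2.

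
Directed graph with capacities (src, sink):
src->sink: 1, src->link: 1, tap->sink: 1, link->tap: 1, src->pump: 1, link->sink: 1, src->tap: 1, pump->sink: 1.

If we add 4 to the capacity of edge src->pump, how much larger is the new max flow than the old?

Original max flow = 4.
Even with extra capacity on src->pump, another cut of capacity 4 remains binding.
New max flow = 4. Increase = 0.

0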